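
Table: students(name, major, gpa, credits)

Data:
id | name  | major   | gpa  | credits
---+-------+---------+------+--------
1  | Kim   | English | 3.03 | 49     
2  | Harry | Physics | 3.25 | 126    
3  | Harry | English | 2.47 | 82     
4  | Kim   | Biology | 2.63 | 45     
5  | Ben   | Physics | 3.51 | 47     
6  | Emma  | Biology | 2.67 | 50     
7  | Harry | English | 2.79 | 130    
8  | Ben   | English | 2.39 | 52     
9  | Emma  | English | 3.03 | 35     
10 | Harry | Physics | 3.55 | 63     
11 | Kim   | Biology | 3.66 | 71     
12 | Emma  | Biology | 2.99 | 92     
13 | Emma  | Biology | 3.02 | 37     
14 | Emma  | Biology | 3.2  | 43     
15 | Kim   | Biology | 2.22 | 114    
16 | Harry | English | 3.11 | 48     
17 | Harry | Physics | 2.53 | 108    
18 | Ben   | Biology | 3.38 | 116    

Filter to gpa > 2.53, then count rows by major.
SELECT major, COUNT(*)
FROM students
WHERE gpa > 2.53
GROUP BY major

Note: WHERE filters rows before grouping.

Result:
  Biology: 7
  English: 4
  Physics: 3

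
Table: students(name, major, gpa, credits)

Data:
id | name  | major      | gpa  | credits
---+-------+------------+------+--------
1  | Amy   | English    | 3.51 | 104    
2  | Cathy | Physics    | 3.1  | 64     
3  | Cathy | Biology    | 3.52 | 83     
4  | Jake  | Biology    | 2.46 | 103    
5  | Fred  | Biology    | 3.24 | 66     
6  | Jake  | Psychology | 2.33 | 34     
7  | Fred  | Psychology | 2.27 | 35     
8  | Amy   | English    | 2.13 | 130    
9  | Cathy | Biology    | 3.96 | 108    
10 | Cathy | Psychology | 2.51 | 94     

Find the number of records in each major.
SELECT major, COUNT(*) as count
FROM students
GROUP BY major

Result:
  Biology: 4
  English: 2
  Physics: 1
  Psychology: 3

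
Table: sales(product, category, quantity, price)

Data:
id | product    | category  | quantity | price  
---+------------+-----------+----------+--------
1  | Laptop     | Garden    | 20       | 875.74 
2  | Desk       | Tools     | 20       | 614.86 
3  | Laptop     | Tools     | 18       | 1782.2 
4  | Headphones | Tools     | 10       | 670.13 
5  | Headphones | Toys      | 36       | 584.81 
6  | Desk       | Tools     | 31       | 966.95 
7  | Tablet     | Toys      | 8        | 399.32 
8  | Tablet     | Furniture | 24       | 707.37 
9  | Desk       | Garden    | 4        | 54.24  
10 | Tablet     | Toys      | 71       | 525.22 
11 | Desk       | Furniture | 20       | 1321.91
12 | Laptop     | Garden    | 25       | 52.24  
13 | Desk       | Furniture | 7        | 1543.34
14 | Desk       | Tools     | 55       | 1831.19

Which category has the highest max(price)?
SELECT category, MAX(price) as val
FROM sales
GROUP BY category
ORDER BY val DESC
LIMIT 1

Result: Tools with max(price) = 1831.19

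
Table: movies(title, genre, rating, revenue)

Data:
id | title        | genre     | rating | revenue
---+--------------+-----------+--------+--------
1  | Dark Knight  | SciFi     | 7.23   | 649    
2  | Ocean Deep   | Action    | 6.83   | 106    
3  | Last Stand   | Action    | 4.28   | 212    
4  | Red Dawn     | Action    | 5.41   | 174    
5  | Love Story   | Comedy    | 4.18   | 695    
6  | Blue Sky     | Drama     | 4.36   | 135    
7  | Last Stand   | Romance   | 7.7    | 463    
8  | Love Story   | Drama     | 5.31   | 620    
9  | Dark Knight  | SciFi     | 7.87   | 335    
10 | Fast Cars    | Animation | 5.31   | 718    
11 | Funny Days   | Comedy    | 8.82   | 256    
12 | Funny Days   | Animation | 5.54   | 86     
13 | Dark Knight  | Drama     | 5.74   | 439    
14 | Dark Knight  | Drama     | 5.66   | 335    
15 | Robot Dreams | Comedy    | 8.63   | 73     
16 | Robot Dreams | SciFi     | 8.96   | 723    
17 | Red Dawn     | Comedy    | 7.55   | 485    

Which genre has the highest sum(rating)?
SELECT genre, SUM(rating) as val
FROM movies
GROUP BY genre
ORDER BY val DESC
LIMIT 1

Result: Comedy with sum(rating) = 29.18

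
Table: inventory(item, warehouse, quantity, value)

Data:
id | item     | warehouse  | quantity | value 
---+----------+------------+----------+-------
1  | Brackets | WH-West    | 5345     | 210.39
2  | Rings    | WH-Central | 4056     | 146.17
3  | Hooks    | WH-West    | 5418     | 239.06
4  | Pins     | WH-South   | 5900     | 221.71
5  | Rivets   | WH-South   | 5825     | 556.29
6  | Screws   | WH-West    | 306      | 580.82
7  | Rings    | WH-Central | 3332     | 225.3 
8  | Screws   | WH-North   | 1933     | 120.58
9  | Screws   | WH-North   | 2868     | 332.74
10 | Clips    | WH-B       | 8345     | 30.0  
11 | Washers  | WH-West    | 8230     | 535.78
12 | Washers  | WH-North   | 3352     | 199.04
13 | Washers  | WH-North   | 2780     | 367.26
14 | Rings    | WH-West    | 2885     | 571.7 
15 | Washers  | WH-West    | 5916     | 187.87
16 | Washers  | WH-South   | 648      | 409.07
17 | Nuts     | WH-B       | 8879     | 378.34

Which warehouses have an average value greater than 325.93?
SELECT warehouse, AVG(value)
FROM inventory
GROUP BY warehouse
HAVING AVG(value) > 325.93

Result:
  WH-South: avg=395.69
  WH-West: avg=387.60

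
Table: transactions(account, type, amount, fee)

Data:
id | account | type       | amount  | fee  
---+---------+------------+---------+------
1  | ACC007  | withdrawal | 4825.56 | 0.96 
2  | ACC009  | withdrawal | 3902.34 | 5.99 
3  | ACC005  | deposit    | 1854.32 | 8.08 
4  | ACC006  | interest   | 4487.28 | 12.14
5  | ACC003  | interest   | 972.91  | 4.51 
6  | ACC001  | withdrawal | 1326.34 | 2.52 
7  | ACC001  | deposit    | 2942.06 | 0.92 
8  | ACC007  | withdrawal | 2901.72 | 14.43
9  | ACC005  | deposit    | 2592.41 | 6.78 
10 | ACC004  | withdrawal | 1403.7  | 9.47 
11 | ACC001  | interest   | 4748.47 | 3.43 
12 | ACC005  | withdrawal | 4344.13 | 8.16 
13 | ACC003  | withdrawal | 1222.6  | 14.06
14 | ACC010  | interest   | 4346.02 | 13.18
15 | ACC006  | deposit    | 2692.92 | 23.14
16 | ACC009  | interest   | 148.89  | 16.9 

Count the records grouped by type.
SELECT type, COUNT(*) as count
FROM transactions
GROUP BY type

Result:
  deposit: 4
  interest: 5
  withdrawal: 7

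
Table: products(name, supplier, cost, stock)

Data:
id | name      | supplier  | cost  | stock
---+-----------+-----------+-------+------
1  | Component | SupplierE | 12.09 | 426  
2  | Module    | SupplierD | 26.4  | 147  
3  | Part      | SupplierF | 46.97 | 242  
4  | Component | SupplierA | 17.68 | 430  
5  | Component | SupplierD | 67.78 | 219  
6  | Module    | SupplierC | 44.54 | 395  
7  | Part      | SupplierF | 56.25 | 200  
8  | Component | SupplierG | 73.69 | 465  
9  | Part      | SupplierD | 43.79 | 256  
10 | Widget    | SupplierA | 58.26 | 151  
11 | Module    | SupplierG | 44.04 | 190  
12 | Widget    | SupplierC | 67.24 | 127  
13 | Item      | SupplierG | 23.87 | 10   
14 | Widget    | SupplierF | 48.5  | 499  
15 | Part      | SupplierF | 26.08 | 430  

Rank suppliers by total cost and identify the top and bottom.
SELECT supplier, SUM(cost)
FROM products
GROUP BY supplier
ORDER BY SUM(cost)

All groups:
  SupplierE: 12.09
  SupplierA: 75.94
  SupplierC: 111.78
  SupplierD: 137.97
  SupplierG: 141.60
  SupplierF: 177.80

Highest: SupplierF (177.80)
Lowest: SupplierE (12.09)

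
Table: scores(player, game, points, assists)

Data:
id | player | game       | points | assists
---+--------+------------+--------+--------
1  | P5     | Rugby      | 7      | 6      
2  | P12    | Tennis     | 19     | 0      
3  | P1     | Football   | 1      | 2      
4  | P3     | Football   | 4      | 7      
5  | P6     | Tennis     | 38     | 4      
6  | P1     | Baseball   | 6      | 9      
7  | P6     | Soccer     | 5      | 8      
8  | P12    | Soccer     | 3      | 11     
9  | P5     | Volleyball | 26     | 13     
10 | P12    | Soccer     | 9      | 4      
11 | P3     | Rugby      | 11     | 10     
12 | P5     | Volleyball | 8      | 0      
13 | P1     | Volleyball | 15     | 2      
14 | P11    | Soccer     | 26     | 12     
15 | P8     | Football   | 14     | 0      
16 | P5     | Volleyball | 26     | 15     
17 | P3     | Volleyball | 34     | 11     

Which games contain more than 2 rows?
SELECT game, COUNT(*) as cnt
FROM scores
GROUP BY game
HAVING COUNT(*) > 2

Result:
  Football: 3
  Soccer: 4
  Volleyball: 5

Note: HAVING filters groups after aggregation, WHERE filters rows before.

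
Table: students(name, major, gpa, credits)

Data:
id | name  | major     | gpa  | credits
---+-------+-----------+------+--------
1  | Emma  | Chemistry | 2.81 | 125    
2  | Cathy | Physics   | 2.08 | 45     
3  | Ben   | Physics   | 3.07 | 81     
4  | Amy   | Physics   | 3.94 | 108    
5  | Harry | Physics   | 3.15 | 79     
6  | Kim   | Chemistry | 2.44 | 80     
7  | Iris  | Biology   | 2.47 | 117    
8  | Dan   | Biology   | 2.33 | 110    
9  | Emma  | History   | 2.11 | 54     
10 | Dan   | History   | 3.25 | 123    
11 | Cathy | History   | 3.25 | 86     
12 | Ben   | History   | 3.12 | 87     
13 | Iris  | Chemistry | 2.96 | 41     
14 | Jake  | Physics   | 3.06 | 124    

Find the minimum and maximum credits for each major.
SELECT major, MIN(credits), MAX(credits)
FROM students
GROUP BY major

Result:
  Biology: min=110, max=117
  Chemistry: min=41, max=125
  History: min=54, max=123
  Physics: min=45, max=124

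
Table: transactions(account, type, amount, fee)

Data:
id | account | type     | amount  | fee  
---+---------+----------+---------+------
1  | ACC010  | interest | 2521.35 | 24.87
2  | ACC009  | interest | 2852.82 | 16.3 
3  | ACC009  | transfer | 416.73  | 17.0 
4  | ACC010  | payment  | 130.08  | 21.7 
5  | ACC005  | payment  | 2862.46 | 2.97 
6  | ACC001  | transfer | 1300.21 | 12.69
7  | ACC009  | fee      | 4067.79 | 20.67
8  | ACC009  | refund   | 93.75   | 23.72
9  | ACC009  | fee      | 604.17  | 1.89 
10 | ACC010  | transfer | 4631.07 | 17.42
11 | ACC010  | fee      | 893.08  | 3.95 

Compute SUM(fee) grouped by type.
SELECT type, SUM(fee) as result
FROM transactions
GROUP BY type

Result:
  fee: 26.51
  interest: 41.17
  payment: 24.67
  refund: 23.72
  transfer: 47.11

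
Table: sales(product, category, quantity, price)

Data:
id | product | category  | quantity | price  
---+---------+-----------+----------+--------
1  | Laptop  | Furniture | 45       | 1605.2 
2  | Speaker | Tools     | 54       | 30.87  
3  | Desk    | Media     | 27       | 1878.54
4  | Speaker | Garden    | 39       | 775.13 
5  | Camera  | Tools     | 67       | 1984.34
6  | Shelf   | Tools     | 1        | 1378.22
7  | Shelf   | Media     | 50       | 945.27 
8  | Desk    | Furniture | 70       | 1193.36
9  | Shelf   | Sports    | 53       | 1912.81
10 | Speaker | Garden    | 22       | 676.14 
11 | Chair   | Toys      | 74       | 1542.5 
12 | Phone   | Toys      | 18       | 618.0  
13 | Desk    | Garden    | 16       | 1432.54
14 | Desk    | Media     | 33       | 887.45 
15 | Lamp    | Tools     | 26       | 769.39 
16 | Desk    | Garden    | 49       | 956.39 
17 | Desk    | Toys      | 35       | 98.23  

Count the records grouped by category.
SELECT category, COUNT(*) as count
FROM sales
GROUP BY category

Result:
  Furniture: 2
  Garden: 4
  Media: 3
  Sports: 1
  Tools: 4
  Toys: 3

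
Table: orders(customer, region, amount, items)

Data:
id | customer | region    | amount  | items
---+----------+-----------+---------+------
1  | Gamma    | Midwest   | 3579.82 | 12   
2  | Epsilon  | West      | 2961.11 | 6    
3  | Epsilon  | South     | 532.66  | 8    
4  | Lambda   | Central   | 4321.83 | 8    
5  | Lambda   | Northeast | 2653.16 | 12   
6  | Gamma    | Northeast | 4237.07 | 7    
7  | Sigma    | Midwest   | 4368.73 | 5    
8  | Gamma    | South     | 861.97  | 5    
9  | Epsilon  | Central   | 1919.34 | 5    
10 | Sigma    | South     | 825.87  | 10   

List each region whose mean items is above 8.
SELECT region, AVG(items)
FROM orders
GROUP BY region
HAVING AVG(items) > 8

Result:
  Midwest: avg=8.50
  Northeast: avg=9.50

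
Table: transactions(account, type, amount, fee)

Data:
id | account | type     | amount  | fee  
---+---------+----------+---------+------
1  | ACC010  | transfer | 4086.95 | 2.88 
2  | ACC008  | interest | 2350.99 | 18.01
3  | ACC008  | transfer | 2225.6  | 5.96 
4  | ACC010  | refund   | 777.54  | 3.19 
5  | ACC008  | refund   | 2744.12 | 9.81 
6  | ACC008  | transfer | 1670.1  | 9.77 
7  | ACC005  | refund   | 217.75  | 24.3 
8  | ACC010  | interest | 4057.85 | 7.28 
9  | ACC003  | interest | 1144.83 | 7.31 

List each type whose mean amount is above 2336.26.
SELECT type, AVG(amount)
FROM transactions
GROUP BY type
HAVING AVG(amount) > 2336.26

Result:
  interest: avg=2517.89
  transfer: avg=2660.88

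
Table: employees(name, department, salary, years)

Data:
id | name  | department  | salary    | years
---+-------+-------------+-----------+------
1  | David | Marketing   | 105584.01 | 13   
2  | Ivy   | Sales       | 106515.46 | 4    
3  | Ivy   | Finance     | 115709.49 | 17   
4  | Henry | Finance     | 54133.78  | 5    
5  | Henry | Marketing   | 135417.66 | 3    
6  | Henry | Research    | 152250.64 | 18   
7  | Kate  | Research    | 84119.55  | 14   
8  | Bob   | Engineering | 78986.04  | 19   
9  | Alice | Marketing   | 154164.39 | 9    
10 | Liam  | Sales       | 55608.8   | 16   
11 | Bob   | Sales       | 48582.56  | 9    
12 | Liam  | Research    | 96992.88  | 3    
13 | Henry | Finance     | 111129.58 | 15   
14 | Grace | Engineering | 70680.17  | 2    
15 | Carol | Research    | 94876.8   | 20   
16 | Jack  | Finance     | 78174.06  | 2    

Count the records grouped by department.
SELECT department, COUNT(*) as count
FROM employees
GROUP BY department

Result:
  Engineering: 2
  Finance: 4
  Marketing: 3
  Research: 4
  Sales: 3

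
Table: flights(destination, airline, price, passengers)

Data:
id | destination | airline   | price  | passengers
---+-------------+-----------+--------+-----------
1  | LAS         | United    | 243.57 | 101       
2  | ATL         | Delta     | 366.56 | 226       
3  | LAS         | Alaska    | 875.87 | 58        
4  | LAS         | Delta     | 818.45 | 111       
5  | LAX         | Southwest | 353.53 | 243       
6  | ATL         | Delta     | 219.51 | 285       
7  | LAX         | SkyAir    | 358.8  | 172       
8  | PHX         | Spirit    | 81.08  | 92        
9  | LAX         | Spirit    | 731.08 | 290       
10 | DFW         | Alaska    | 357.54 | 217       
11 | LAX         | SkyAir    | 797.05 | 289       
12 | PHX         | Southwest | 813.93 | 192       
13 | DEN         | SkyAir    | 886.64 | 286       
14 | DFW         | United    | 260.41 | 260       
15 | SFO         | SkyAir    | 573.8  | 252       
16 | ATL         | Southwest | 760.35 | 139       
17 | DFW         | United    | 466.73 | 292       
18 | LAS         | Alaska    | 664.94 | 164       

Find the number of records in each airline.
SELECT airline, COUNT(*) as count
FROM flights
GROUP BY airline

Result:
  Alaska: 3
  Delta: 3
  SkyAir: 4
  Southwest: 3
  Spirit: 2
  United: 3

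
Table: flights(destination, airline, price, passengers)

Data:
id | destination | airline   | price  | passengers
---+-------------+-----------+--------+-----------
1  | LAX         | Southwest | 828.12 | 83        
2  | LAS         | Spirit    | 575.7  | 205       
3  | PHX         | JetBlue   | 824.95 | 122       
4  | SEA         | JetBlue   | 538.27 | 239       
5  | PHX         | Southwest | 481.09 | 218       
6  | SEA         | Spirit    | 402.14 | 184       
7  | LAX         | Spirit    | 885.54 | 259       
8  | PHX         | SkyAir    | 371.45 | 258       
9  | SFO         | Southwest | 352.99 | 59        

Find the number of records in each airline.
SELECT airline, COUNT(*) as count
FROM flights
GROUP BY airline

Result:
  JetBlue: 2
  SkyAir: 1
  Southwest: 3
  Spirit: 3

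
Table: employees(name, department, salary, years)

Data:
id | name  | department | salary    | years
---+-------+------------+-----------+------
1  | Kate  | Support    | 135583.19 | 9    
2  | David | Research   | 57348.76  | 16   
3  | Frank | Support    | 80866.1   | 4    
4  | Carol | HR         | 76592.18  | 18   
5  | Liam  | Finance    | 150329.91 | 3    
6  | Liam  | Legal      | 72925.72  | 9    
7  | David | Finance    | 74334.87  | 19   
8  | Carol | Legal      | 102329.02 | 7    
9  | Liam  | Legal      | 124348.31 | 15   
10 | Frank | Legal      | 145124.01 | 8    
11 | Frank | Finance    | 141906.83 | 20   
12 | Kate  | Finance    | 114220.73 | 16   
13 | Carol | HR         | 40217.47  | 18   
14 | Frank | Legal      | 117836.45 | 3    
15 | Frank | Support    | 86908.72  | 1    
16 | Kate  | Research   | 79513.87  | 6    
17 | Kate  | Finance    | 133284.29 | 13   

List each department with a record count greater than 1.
SELECT department, COUNT(*) as cnt
FROM employees
GROUP BY department
HAVING COUNT(*) > 1

Result:
  Finance: 5
  HR: 2
  Legal: 5
  Research: 2
  Support: 3

Note: HAVING filters groups after aggregation, WHERE filters rows before.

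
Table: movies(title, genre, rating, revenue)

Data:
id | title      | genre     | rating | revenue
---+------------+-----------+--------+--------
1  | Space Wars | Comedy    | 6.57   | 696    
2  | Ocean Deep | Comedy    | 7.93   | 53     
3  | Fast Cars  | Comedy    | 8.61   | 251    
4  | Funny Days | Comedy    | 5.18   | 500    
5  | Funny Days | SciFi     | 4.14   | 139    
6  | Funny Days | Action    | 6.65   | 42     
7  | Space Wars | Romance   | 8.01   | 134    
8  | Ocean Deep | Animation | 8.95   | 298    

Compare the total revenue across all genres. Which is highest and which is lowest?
SELECT genre, SUM(revenue)
FROM movies
GROUP BY genre
ORDER BY SUM(revenue)

All groups:
  Action: 42
  Romance: 134
  SciFi: 139
  Animation: 298
  Comedy: 1500

Highest: Comedy (1500)
Lowest: Action (42)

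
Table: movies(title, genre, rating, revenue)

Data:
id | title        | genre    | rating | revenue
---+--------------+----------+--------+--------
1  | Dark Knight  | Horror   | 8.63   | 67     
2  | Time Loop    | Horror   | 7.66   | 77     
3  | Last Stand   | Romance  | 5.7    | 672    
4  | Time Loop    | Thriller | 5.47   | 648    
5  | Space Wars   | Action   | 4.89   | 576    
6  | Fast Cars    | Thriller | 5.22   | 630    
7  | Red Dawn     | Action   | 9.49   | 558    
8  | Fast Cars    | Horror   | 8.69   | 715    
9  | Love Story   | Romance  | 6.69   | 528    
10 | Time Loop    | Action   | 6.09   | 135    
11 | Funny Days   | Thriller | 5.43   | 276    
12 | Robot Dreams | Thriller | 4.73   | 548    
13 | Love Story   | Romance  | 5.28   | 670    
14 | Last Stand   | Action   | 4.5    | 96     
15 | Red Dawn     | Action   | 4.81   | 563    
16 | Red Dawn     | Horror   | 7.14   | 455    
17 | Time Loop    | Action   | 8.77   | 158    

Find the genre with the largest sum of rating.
SELECT genre, SUM(rating) as val
FROM movies
GROUP BY genre
ORDER BY val DESC
LIMIT 1

Result: Action with sum(rating) = 38.55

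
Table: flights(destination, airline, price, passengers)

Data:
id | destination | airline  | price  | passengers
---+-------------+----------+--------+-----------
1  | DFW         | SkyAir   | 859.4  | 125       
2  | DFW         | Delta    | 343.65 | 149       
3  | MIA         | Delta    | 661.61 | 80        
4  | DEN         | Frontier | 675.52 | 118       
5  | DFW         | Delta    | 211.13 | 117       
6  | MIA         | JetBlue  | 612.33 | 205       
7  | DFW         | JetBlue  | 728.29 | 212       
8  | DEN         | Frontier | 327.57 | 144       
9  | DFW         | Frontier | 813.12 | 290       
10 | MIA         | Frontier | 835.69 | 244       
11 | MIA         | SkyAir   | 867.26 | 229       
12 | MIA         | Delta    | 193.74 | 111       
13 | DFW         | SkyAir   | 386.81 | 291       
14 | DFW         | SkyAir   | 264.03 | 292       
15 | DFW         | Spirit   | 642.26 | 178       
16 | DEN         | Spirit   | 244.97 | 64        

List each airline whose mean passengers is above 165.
SELECT airline, AVG(passengers)
FROM flights
GROUP BY airline
HAVING AVG(passengers) > 165

Result:
  Frontier: avg=199.00
  JetBlue: avg=208.50
  SkyAir: avg=234.25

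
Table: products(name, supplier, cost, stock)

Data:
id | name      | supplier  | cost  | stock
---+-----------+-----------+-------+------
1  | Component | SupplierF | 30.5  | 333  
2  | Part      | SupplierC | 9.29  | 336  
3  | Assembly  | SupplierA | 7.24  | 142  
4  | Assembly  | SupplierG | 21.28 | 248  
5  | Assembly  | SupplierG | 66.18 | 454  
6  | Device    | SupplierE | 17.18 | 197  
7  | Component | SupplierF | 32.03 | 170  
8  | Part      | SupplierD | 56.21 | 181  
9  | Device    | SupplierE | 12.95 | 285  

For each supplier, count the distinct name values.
SELECT supplier, COUNT(DISTINCT name)
FROM products
GROUP BY supplier

Result:
  SupplierA: 1 distinct
  SupplierC: 1 distinct
  SupplierD: 1 distinct
  SupplierE: 1 distinct
  SupplierF: 1 distinct
  SupplierG: 1 distinct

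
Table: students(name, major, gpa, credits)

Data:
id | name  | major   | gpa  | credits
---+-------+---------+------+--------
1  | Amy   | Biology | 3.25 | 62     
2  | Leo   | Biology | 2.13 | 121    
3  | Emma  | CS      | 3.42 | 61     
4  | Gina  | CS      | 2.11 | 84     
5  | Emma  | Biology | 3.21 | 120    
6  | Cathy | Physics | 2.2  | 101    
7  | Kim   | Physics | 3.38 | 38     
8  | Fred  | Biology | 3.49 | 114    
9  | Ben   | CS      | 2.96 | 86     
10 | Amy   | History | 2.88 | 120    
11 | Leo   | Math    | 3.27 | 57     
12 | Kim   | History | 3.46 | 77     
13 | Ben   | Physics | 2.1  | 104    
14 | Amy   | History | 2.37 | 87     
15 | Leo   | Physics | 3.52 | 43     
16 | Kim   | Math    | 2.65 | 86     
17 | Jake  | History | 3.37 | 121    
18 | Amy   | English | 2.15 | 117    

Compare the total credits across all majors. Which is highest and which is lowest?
SELECT major, SUM(credits)
FROM students
GROUP BY major
ORDER BY SUM(credits)

All groups:
  English: 117
  Math: 143
  CS: 231
  Physics: 286
  History: 405
  Biology: 417

Highest: Biology (417)
Lowest: English (117)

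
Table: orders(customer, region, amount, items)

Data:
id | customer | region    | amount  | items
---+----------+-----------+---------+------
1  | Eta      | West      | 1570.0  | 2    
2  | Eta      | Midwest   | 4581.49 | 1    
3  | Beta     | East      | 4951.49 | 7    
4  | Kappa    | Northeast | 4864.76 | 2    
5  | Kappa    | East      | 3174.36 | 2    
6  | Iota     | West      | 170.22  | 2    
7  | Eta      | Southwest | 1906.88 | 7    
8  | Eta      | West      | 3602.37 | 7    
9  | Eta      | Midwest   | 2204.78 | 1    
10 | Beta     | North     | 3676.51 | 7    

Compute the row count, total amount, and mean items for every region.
SELECT region,
       COUNT(*) as cnt,
       SUM(amount) as total_amount,
       AVG(items) as avg_items
FROM orders
GROUP BY region

Result:
  East: 2 records, 8125.85 total amount, 4.50 avg items
  Midwest: 2 records, 6786.27 total amount, 1.00 avg items
  North: 1 records, 3676.51 total amount, 7.00 avg items
  Northeast: 1 records, 4864.76 total amount, 2.00 avg items
  Southwest: 1 records, 1906.88 total amount, 7.00 avg items
  West: 3 records, 5342.59 total amount, 3.67 avg items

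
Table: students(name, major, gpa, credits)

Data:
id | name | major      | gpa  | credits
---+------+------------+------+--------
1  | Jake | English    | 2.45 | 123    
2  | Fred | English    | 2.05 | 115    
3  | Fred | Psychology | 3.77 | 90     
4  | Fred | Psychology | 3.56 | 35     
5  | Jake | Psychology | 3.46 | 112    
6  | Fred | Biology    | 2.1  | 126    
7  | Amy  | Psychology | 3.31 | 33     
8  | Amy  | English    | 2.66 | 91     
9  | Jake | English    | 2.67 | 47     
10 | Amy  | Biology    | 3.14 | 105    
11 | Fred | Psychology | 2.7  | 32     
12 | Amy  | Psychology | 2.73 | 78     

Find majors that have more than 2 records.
SELECT major, COUNT(*) as cnt
FROM students
GROUP BY major
HAVING COUNT(*) > 2

Result:
  English: 4
  Psychology: 6

Note: HAVING filters groups after aggregation, WHERE filters rows before.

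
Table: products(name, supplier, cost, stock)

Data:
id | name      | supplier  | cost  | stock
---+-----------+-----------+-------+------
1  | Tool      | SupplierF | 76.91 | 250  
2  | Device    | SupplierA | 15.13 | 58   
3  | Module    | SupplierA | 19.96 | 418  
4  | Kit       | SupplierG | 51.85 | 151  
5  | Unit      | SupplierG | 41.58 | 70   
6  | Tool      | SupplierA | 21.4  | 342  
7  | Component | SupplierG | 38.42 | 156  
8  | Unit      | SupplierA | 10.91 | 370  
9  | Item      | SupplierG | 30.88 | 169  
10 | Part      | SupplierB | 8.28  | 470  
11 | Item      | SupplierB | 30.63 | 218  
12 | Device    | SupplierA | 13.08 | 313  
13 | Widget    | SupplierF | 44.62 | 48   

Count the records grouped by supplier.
SELECT supplier, COUNT(*) as count
FROM products
GROUP BY supplier

Result:
  SupplierA: 5
  SupplierB: 2
  SupplierF: 2
  SupplierG: 4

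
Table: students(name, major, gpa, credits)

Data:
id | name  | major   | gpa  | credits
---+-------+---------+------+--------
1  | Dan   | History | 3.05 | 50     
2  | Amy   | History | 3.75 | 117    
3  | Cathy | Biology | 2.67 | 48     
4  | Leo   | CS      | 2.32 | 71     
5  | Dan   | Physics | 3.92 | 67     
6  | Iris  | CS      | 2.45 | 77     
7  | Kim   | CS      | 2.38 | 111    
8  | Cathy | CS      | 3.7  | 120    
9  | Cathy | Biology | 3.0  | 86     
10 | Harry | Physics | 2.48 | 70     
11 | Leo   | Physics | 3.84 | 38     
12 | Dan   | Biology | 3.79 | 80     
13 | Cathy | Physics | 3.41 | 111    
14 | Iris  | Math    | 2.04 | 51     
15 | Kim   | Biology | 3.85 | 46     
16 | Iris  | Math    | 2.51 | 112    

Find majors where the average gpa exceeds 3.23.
SELECT major, AVG(gpa)
FROM students
GROUP BY major
HAVING AVG(gpa) > 3.23

Result:
  Biology: avg=3.33
  History: avg=3.40
  Physics: avg=3.41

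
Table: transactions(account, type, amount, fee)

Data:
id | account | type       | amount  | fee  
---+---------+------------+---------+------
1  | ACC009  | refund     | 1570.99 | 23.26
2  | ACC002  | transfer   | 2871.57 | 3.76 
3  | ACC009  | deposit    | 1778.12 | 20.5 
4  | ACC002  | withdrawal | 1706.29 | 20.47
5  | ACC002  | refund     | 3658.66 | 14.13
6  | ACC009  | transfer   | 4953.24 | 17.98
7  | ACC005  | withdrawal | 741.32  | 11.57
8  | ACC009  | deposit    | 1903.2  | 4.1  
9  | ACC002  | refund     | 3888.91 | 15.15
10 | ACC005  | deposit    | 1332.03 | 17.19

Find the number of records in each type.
SELECT type, COUNT(*) as count
FROM transactions
GROUP BY type

Result:
  deposit: 3
  refund: 3
  transfer: 2
  withdrawal: 2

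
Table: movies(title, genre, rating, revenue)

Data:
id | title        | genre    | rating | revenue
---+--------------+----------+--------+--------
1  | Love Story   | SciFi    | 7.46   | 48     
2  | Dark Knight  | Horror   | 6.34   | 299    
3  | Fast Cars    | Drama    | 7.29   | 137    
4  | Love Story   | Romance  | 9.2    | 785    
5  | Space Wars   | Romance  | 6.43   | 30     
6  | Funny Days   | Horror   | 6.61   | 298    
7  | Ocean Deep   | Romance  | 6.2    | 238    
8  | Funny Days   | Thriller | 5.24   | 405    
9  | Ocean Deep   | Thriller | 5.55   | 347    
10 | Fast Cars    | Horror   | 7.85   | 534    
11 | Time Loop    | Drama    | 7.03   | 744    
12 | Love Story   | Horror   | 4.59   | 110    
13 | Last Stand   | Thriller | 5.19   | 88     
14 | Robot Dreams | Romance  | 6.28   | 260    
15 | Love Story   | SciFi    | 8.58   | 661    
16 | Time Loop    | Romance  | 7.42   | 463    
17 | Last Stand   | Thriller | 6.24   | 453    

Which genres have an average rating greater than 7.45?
SELECT genre, AVG(rating)
FROM movies
GROUP BY genre
HAVING AVG(rating) > 7.45

Result:
  SciFi: avg=8.02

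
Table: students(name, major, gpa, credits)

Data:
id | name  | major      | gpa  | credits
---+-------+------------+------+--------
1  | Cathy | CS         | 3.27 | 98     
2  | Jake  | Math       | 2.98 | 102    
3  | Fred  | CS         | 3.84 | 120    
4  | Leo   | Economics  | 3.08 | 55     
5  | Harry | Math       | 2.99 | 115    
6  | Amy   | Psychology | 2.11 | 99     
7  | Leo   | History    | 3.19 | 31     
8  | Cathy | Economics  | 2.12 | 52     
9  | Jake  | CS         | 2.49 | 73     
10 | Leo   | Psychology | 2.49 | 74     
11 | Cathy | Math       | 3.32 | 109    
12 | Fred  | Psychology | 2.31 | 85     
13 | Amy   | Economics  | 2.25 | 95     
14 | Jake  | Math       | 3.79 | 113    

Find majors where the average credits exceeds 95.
SELECT major, AVG(credits)
FROM students
GROUP BY major
HAVING AVG(credits) > 95

Result:
  CS: avg=97.00
  Math: avg=109.75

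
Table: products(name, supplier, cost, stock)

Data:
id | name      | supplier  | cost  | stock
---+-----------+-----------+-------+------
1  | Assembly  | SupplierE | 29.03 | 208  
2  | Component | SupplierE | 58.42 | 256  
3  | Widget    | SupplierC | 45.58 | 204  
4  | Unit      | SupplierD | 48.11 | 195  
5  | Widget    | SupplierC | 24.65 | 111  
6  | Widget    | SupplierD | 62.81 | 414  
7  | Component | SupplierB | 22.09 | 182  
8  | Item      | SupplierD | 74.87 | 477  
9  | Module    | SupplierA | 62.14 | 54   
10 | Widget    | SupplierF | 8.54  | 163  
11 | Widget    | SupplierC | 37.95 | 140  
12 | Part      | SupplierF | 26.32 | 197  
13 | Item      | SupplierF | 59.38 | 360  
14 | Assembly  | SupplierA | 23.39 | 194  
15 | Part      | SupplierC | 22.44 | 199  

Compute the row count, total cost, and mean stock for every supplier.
SELECT supplier,
       COUNT(*) as cnt,
       SUM(cost) as total_cost,
       AVG(stock) as avg_stock
FROM products
GROUP BY supplier

Result:
  SupplierA: 2 records, 85.53 total cost, 124.00 avg stock
  SupplierB: 1 records, 22.09 total cost, 182.00 avg stock
  SupplierC: 4 records, 130.62 total cost, 163.50 avg stock
  SupplierD: 3 records, 185.79 total cost, 362.00 avg stock
  SupplierE: 2 records, 87.45 total cost, 232.00 avg stock
  SupplierF: 3 records, 94.24 total cost, 240.00 avg stock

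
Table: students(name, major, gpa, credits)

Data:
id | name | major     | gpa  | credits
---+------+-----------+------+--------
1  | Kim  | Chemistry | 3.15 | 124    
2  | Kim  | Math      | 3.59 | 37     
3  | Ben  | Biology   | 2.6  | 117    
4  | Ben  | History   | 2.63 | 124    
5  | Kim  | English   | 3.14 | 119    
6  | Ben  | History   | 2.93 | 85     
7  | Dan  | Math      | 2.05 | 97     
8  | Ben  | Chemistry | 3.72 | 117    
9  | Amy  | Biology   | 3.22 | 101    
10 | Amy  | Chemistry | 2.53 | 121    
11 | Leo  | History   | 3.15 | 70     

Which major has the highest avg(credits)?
SELECT major, AVG(credits) as val
FROM students
GROUP BY major
ORDER BY val DESC
LIMIT 1

Result: Chemistry with avg(credits) = 120.67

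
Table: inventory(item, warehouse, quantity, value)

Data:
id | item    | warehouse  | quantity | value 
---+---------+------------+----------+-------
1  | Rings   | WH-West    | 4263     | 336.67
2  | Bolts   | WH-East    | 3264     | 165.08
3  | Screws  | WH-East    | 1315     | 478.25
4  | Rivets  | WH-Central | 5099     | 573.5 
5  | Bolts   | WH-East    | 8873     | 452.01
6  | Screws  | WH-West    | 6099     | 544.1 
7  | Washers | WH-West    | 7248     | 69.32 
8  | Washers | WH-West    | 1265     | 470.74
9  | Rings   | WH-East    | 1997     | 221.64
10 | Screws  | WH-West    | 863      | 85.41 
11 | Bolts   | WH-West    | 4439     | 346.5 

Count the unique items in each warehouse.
SELECT warehouse, COUNT(DISTINCT item)
FROM inventory
GROUP BY warehouse

Result:
  WH-Central: 1 distinct
  WH-East: 3 distinct
  WH-West: 4 distinct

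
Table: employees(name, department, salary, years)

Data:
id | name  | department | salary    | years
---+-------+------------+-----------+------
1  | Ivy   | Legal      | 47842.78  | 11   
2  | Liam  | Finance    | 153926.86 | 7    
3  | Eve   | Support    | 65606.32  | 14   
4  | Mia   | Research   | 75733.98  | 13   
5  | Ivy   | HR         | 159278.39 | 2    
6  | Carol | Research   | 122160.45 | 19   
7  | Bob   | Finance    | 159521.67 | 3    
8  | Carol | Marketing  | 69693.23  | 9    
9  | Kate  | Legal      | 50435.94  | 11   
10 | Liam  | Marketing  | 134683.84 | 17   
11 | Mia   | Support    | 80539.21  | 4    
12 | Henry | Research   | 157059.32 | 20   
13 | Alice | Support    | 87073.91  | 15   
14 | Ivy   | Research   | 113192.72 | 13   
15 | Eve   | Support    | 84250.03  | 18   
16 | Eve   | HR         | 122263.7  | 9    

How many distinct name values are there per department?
SELECT department, COUNT(DISTINCT name)
FROM employees
GROUP BY department

Result:
  Finance: 2 distinct
  HR: 2 distinct
  Legal: 2 distinct
  Marketing: 2 distinct
  Research: 4 distinct
  Support: 3 distinct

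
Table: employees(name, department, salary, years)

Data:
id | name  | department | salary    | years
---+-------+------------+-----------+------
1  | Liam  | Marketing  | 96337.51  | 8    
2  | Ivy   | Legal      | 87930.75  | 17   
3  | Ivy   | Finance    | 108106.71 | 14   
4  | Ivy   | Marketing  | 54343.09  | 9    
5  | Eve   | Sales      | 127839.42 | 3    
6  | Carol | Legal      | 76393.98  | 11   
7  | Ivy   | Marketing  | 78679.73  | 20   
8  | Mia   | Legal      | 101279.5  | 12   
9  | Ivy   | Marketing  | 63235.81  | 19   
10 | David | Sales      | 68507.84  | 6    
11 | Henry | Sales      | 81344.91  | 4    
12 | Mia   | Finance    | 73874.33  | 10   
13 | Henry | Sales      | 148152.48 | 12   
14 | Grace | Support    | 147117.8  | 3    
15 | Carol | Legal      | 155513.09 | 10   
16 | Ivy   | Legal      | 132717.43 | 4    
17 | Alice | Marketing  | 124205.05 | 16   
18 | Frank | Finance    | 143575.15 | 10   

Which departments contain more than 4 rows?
SELECT department, COUNT(*) as cnt
FROM employees
GROUP BY department
HAVING COUNT(*) > 4

Result:
  Legal: 5
  Marketing: 5

Note: HAVING filters groups after aggregation, WHERE filters rows before.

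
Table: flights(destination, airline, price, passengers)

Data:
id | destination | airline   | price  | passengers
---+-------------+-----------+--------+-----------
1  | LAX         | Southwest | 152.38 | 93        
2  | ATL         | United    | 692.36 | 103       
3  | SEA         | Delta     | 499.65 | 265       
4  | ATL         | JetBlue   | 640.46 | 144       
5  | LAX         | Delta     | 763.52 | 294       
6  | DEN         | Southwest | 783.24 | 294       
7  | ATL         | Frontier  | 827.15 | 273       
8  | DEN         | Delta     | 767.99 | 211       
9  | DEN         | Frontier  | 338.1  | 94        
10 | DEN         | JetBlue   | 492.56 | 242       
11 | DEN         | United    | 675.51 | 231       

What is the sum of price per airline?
SELECT airline, SUM(price) as result
FROM flights
GROUP BY airline

Result:
  Delta: 2031.16
  Frontier: 1165.25
  JetBlue: 1133.02
  Southwest: 935.62
  United: 1367.87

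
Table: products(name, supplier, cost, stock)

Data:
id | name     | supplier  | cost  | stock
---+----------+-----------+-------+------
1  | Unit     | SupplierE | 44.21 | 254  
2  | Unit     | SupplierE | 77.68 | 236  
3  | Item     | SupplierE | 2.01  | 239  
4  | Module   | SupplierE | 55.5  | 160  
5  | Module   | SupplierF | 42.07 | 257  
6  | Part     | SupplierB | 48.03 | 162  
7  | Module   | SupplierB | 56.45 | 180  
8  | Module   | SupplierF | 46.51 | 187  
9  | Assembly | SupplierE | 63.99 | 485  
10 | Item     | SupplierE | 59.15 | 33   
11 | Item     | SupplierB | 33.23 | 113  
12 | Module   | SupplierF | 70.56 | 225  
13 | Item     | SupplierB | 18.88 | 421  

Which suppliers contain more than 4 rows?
SELECT supplier, COUNT(*) as cnt
FROM products
GROUP BY supplier
HAVING COUNT(*) > 4

Result:
  SupplierE: 6

Note: HAVING filters groups after aggregation, WHERE filters rows before.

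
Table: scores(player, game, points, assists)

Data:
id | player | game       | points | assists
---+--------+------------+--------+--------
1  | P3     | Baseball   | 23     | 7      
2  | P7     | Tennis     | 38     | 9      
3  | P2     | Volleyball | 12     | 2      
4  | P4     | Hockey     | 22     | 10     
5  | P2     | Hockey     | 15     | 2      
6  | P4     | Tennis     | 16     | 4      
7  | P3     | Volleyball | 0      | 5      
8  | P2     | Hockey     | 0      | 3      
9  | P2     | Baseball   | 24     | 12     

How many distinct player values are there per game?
SELECT game, COUNT(DISTINCT player)
FROM scores
GROUP BY game

Result:
  Baseball: 2 distinct
  Hockey: 2 distinct
  Tennis: 2 distinct
  Volleyball: 2 distinct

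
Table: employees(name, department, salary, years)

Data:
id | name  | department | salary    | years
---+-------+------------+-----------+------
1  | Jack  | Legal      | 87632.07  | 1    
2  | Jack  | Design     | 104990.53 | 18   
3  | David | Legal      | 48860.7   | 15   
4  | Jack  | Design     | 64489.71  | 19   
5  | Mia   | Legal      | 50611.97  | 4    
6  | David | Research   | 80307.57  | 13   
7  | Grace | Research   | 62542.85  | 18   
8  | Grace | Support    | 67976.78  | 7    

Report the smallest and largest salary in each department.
SELECT department, MIN(salary), MAX(salary)
FROM employees
GROUP BY department

Result:
  Design: min=64489.71, max=104990.53
  Legal: min=48860.70, max=87632.07
  Research: min=62542.85, max=80307.57
  Support: min=67976.78, max=67976.78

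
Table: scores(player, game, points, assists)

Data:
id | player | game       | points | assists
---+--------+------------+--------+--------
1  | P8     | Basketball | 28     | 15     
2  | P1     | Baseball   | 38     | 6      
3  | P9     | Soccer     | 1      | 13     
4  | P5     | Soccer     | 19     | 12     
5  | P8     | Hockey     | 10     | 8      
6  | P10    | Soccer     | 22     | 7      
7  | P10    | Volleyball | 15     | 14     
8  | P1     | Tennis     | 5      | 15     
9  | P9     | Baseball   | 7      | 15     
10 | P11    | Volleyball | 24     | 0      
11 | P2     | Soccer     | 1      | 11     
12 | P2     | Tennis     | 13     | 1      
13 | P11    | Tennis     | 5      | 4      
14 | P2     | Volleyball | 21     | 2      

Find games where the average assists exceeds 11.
SELECT game, AVG(assists)
FROM scores
GROUP BY game
HAVING AVG(assists) > 11

Result:
  Basketball: avg=15.00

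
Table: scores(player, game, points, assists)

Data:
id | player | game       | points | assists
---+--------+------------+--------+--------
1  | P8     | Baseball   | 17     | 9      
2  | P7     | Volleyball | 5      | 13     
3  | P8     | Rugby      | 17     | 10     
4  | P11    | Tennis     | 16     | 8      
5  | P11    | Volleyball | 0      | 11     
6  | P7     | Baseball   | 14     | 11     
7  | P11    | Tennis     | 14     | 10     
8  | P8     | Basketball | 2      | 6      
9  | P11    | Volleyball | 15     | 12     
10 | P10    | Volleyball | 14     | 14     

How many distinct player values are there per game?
SELECT game, COUNT(DISTINCT player)
FROM scores
GROUP BY game

Result:
  Baseball: 2 distinct
  Basketball: 1 distinct
  Rugby: 1 distinct
  Tennis: 1 distinct
  Volleyball: 3 distinct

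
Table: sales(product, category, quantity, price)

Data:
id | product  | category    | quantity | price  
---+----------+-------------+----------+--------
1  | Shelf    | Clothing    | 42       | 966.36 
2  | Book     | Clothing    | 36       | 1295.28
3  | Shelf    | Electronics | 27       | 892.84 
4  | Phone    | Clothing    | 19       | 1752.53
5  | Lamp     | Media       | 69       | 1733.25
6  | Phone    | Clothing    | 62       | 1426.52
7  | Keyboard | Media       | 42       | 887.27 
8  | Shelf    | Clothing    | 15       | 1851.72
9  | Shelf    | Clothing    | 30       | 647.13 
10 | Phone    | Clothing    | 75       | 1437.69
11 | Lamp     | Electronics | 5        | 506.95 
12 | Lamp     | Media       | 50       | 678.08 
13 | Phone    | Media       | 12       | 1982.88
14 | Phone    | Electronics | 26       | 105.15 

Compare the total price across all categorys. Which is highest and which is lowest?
SELECT category, SUM(price)
FROM sales
GROUP BY category
ORDER BY SUM(price)

All groups:
  Electronics: 1504.94
  Media: 5281.48
  Clothing: 9377.23

Highest: Clothing (9377.23)
Lowest: Electronics (1504.94)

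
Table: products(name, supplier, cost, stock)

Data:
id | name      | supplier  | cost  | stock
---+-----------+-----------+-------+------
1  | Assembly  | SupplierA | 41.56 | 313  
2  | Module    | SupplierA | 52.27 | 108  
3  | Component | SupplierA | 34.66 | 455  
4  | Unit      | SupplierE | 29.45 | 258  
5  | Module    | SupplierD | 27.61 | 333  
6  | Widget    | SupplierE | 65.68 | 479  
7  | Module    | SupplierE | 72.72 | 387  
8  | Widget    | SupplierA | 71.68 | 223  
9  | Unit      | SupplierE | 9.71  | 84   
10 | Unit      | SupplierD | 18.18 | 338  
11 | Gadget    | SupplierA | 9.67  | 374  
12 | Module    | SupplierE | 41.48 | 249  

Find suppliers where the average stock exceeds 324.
SELECT supplier, AVG(stock)
FROM products
GROUP BY supplier
HAVING AVG(stock) > 324

Result:
  SupplierD: avg=335.50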